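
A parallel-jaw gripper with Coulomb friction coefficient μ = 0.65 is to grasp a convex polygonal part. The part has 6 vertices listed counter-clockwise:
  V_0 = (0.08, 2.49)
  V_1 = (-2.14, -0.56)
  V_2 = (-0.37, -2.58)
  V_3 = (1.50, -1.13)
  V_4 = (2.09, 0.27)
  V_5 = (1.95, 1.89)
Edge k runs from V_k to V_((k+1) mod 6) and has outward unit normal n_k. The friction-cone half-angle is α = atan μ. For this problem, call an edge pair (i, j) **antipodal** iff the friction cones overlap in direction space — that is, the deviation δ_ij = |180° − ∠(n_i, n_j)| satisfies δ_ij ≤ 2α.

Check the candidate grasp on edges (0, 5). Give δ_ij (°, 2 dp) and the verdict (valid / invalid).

α = atan 0.65 = 33.02°;  2α = 66.05°
edge 0: e_0 = (-2.22, -3.05);  n_0 = (-0.8085, +0.5885)
edge 5: e_5 = (-1.87, +0.60);  n_5 = (+0.3055, +0.9522)
∠(n_0, n_5) = 71.74°
δ = |180° − 71.74°| = 108.26°
108.26° > 2α = 66.05°  →  invalid

δ = 108.26°, invalid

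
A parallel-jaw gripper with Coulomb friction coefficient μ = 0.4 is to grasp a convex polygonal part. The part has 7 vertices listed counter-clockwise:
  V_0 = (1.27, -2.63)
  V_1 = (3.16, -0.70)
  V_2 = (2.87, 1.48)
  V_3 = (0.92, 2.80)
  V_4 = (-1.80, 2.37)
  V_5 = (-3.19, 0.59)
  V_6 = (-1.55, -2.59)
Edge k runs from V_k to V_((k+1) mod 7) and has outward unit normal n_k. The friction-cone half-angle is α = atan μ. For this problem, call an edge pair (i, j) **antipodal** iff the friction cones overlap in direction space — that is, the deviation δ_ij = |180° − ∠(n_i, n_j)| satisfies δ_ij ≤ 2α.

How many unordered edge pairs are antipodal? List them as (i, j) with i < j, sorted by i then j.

count = 6; pairs: (0,3), (0,4), (1,5), (2,5), (2,6), (3,6)

α = atan 0.4 = 21.80°;  2α = 43.60°
n_0 = (+0.7145, -0.6997)
n_1 = (+0.9913, +0.1319)
n_2 = (+0.5606, +0.8281)
n_3 = (-0.1561, +0.9877)
n_4 = (-0.7882, +0.6155)
n_5 = (-0.8888, -0.4584)
n_6 = (-0.0142, -0.9999)
  (0,1): δ = 128.02°  ·
  (0,2): δ = 79.69°  ·
  (0,3): δ = 36.62°  ✓
  (0,4): δ = 6.41°  ✓
  (0,5): δ = 71.68°  ·
  (0,6): δ = 133.59°  ·
  (1,2): δ = 131.67°  ·
  (1,3): δ = 88.59°  ·
  (1,4): δ = 45.56°  ·
  (1,5): δ = 19.70°  ✓
  (1,6): δ = 81.61°  ·
  (2,3): δ = 136.92°  ·
  (2,4): δ = 93.89°  ·
  (2,5): δ = 28.62°  ✓
  (2,6): δ = 33.28°  ✓
  (3,4): δ = 136.97°  ·
  (3,5): δ = 71.70°  ·
  (3,6): δ = 9.80°  ✓
  (4,5): δ = 114.73°  ·
  (4,6): δ = 52.83°  ·
  (5,6): δ = 118.09°  ·
antipodal pairs: 6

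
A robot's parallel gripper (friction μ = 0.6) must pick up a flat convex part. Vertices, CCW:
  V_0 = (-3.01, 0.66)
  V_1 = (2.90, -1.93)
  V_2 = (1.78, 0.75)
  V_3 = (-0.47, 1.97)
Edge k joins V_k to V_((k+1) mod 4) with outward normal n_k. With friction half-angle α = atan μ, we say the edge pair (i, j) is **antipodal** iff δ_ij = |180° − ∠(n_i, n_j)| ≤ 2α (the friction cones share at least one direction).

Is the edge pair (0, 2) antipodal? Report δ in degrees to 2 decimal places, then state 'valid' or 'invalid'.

δ = 4.80°, valid

α = atan 0.6 = 30.96°;  2α = 61.93°
edge 0: e_0 = (+5.91, -2.59);  n_0 = (-0.4014, -0.9159)
edge 2: e_2 = (-2.25, +1.22);  n_2 = (+0.4767, +0.8791)
∠(n_0, n_2) = 175.20°
δ = |180° − 175.20°| = 4.80°
4.80° ≤ 2α = 61.93°  →  valid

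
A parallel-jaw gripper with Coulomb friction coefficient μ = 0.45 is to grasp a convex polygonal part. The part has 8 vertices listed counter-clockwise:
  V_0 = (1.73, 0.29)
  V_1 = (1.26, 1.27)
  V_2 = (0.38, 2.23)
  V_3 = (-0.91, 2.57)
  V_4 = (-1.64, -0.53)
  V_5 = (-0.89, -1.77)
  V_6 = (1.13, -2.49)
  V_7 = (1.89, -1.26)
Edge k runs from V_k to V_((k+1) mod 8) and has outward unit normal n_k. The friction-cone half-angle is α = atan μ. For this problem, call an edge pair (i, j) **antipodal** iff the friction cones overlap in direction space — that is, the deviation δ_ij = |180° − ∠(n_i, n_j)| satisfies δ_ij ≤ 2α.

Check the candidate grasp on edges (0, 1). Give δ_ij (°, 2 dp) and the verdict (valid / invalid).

δ = 163.11°, invalid

α = atan 0.45 = 24.23°;  2α = 48.46°
edge 0: e_0 = (-0.47, +0.98);  n_0 = (+0.9017, +0.4324)
edge 1: e_1 = (-0.88, +0.96);  n_1 = (+0.7372, +0.6757)
∠(n_0, n_1) = 16.89°
δ = |180° − 16.89°| = 163.11°
163.11° > 2α = 48.46°  →  invalid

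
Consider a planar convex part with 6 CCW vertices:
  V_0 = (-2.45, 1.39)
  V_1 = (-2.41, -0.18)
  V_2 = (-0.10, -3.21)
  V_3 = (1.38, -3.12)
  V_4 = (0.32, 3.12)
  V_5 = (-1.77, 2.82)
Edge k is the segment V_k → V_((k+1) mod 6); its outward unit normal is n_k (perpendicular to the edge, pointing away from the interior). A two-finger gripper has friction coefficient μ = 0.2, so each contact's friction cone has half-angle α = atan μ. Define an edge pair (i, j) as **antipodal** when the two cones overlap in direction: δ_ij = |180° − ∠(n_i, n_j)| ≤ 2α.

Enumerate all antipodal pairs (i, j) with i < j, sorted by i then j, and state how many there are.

α = atan 0.2 = 11.31°;  2α = 22.62°
n_0 = (-0.9997, -0.0255)
n_1 = (-0.7953, -0.6063)
n_2 = (+0.0607, -0.9982)
n_3 = (+0.9859, +0.1675)
n_4 = (-0.1421, +0.9899)
n_5 = (-0.9031, +0.4294)
  (0,1): δ = 144.14°  ·
  (0,2): δ = 87.98°  ·
  (0,3): δ = 8.18°  ✓
  (0,4): δ = 96.71°  ·
  (0,5): δ = 153.11°  ·
  (1,2): δ = 123.84°  ·
  (1,3): δ = 27.68°  ·
  (1,4): δ = 60.85°  ·
  (1,5): δ = 117.25°  ·
  (2,3): δ = 83.84°  ·
  (2,4): δ = 4.69°  ✓
  (2,5): δ = 61.09°  ·
  (3,4): δ = 91.47°  ·
  (3,5): δ = 35.07°  ·
  (4,5): δ = 123.60°  ·
antipodal pairs: 2

count = 2; pairs: (0,3), (2,4)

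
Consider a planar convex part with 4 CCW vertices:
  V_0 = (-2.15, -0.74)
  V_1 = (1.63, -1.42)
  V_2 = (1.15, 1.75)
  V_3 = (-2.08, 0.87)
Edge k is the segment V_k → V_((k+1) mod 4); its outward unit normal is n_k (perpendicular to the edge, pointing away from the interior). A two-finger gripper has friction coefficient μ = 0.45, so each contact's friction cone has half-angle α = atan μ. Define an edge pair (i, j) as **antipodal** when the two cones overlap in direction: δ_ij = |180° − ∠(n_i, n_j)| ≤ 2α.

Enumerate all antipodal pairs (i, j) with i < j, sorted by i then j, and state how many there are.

count = 2; pairs: (0,2), (1,3)

α = atan 0.45 = 24.23°;  2α = 48.46°
n_0 = (-0.1771, -0.9842)
n_1 = (+0.9887, +0.1497)
n_2 = (-0.2629, +0.9648)
n_3 = (-0.9991, +0.0434)
  (0,1): δ = 71.19°  ·
  (0,2): δ = 25.44°  ✓
  (0,3): δ = 97.71°  ·
  (1,2): δ = 83.37°  ·
  (1,3): δ = 11.10°  ✓
  (2,3): δ = 107.73°  ·
antipodal pairs: 2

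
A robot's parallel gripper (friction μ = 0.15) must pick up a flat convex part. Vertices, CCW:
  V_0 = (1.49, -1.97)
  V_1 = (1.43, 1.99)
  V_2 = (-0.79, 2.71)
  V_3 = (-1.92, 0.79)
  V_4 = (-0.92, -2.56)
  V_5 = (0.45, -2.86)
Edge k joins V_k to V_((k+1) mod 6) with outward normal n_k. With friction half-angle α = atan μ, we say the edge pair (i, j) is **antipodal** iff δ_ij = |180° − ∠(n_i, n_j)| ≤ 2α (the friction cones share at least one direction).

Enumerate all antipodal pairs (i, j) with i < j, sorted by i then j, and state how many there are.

count = 2; pairs: (0,3), (1,4)

α = atan 0.15 = 8.53°;  2α = 17.06°
n_0 = (+0.9999, +0.0151)
n_1 = (+0.3085, +0.9512)
n_2 = (-0.8618, +0.5072)
n_3 = (-0.9582, -0.2860)
n_4 = (-0.2139, -0.9769)
n_5 = (+0.6502, -0.7598)
  (0,1): δ = 108.84°  ·
  (0,2): δ = 31.35°  ·
  (0,3): δ = 15.75°  ✓
  (0,4): δ = 76.78°  ·
  (0,5): δ = 129.69°  ·
  (1,2): δ = 102.51°  ·
  (1,3): δ = 55.41°  ·
  (1,4): δ = 5.62°  ✓
  (1,5): δ = 58.53°  ·
  (2,3): δ = 132.90°  ·
  (2,4): δ = 71.87°  ·
  (2,5): δ = 18.97°  ·
  (3,4): δ = 118.97°  ·
  (3,5): δ = 66.06°  ·
  (4,5): δ = 127.09°  ·
antipodal pairs: 2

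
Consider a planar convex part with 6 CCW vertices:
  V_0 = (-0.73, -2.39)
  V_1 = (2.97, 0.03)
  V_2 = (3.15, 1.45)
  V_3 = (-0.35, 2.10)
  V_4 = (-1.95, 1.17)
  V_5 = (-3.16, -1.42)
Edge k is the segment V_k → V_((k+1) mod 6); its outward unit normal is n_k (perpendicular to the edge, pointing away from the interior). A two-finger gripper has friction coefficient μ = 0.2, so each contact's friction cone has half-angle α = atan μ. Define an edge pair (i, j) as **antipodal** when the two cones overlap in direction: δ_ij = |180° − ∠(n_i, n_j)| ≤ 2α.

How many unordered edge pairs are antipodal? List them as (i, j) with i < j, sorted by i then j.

α = atan 0.2 = 11.31°;  2α = 22.62°
n_0 = (+0.5474, -0.8369)
n_1 = (+0.9921, -0.1258)
n_2 = (+0.1826, +0.9832)
n_3 = (-0.5025, +0.8646)
n_4 = (-0.9060, +0.4233)
n_5 = (-0.3707, -0.9287)
  (0,1): δ = 130.41°  ·
  (0,2): δ = 43.71°  ·
  (0,3): δ = 3.02°  ✓
  (0,4): δ = 31.77°  ·
  (0,5): δ = 125.05°  ·
  (1,2): δ = 93.30°  ·
  (1,3): δ = 52.61°  ·
  (1,4): δ = 17.82°  ✓
  (1,5): δ = 75.46°  ·
  (2,3): δ = 139.31°  ·
  (2,4): δ = 104.52°  ·
  (2,5): δ = 11.24°  ✓
  (3,4): δ = 145.21°  ·
  (3,5): δ = 51.93°  ·
  (4,5): δ = 86.72°  ·
antipodal pairs: 3

count = 3; pairs: (0,3), (1,4), (2,5)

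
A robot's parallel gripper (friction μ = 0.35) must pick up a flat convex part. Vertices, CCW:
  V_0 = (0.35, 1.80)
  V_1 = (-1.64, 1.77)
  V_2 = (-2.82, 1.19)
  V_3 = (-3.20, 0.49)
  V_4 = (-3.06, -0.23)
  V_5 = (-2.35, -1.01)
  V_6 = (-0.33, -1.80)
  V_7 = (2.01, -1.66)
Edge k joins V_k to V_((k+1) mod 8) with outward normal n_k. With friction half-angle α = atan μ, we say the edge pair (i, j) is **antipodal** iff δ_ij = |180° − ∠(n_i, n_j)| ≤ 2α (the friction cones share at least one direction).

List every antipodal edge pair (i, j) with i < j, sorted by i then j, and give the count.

count = 5; pairs: (0,5), (0,6), (1,6), (3,7), (4,7)

α = atan 0.35 = 19.29°;  2α = 38.58°
n_0 = (-0.0151, +0.9999)
n_1 = (-0.4411, +0.8974)
n_2 = (-0.8789, +0.4771)
n_3 = (-0.9816, -0.1909)
n_4 = (-0.7395, -0.6731)
n_5 = (-0.3642, -0.9313)
n_6 = (+0.0597, -0.9982)
n_7 = (+0.9016, +0.4326)
  (0,1): δ = 154.69°  ·
  (0,2): δ = 119.36°  ·
  (0,3): δ = 79.86°  ·
  (0,4): δ = 48.55°  ·
  (0,5): δ = 22.22°  ✓
  (0,6): δ = 2.56°  ✓
  (0,7): δ = 114.77°  ·
  (1,2): δ = 144.67°  ·
  (1,3): δ = 105.17°  ·
  (1,4): δ = 73.87°  ·
  (1,5): δ = 47.54°  ·
  (1,6): δ = 22.75°  ✓
  (1,7): δ = 89.45°  ·
  (2,3): δ = 140.50°  ·
  (2,4): δ = 109.19°  ·
  (2,5): δ = 82.86°  ·
  (2,6): δ = 58.08°  ·
  (2,7): δ = 54.13°  ·
  (3,4): δ = 148.69°  ·
  (3,5): δ = 122.36°  ·
  (3,6): δ = 97.58°  ·
  (3,7): δ = 14.63°  ✓
  (4,5): δ = 153.67°  ·
  (4,6): δ = 128.89°  ·
  (4,7): δ = 16.68°  ✓
  (5,6): δ = 155.22°  ·
  (5,7): δ = 43.01°  ·
  (6,7): δ = 67.79°  ·
antipodal pairs: 5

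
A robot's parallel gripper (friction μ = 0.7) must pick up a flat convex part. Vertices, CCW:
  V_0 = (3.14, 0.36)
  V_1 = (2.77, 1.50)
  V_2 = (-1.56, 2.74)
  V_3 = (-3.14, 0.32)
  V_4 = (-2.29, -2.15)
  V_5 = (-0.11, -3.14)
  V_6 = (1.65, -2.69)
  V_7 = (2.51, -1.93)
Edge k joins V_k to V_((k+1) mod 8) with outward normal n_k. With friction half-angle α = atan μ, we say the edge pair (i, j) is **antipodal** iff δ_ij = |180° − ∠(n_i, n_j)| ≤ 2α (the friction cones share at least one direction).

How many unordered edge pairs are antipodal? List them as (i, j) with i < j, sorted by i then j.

α = atan 0.7 = 34.99°;  2α = 69.98°
n_0 = (+0.9512, +0.3087)
n_1 = (+0.2753, +0.9614)
n_2 = (-0.8373, +0.5467)
n_3 = (-0.9456, -0.3254)
n_4 = (-0.4135, -0.9105)
n_5 = (+0.2477, -0.9688)
n_6 = (+0.6622, -0.7493)
n_7 = (+0.9642, -0.2653)
  (0,1): δ = 123.96°  ·
  (0,2): δ = 51.12°  ✓
  (0,3): δ = 1.01°  ✓
  (0,4): δ = 47.59°  ✓
  (0,5): δ = 86.36°  ·
  (0,6): δ = 113.49°  ·
  (0,7): δ = 146.64°  ·
  (1,2): δ = 107.16°  ·
  (1,3): δ = 55.03°  ✓
  (1,4): δ = 8.44°  ✓
  (1,5): δ = 30.32°  ✓
  (1,6): δ = 57.45°  ✓
  (1,7): δ = 90.60°  ·
  (2,3): δ = 127.87°  ·
  (2,4): δ = 81.28°  ·
  (2,5): δ = 42.52°  ✓
  (2,6): δ = 15.39°  ✓
  (2,7): δ = 17.76°  ✓
  (3,4): δ = 133.41°  ·
  (3,5): δ = 94.65°  ·
  (3,6): δ = 67.52°  ✓
  (3,7): δ = 34.37°  ✓
  (4,5): δ = 141.23°  ·
  (4,6): δ = 114.11°  ·
  (4,7): δ = 80.96°  ·
  (5,6): δ = 152.87°  ·
  (5,7): δ = 119.72°  ·
  (6,7): δ = 146.85°  ·
antipodal pairs: 12

count = 12; pairs: (0,2), (0,3), (0,4), (1,3), (1,4), (1,5), (1,6), (2,5), (2,6), (2,7), (3,6), (3,7)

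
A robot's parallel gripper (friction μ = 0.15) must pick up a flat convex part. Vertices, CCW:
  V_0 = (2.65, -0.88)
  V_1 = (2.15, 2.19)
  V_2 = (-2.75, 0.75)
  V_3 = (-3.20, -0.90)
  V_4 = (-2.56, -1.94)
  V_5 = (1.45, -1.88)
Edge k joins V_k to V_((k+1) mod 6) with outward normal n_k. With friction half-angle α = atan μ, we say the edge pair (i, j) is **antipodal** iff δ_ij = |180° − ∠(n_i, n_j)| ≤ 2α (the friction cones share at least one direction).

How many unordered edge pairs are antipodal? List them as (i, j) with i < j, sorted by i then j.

count = 1; pairs: (1,4)

α = atan 0.15 = 8.53°;  2α = 17.06°
n_0 = (+0.9870, +0.1607)
n_1 = (-0.2820, +0.9594)
n_2 = (-0.9648, +0.2631)
n_3 = (-0.8517, -0.5241)
n_4 = (+0.0150, -0.9999)
n_5 = (+0.6402, -0.7682)
  (0,1): δ = 82.87°  ·
  (0,2): δ = 24.51°  ·
  (0,3): δ = 22.36°  ·
  (0,4): δ = 81.61°  ·
  (0,5): δ = 120.56°  ·
  (1,2): δ = 121.63°  ·
  (1,3): δ = 74.77°  ·
  (1,4): δ = 15.52°  ✓
  (1,5): δ = 23.43°  ·
  (2,3): δ = 133.14°  ·
  (2,4): δ = 73.89°  ·
  (2,5): δ = 34.94°  ·
  (3,4): δ = 120.75°  ·
  (3,5): δ = 81.80°  ·
  (4,5): δ = 141.05°  ·
antipodal pairs: 1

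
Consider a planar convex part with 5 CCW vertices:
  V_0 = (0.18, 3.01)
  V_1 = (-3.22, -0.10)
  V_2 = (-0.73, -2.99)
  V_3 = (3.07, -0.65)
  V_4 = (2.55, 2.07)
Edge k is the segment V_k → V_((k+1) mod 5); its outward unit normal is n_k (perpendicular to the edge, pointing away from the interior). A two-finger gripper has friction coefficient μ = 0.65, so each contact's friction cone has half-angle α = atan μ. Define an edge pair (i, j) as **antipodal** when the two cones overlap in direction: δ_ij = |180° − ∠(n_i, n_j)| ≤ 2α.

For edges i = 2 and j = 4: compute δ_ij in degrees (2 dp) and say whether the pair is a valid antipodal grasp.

δ = 53.26°, valid

α = atan 0.65 = 33.02°;  2α = 66.05°
edge 2: e_2 = (+3.80, +2.34);  n_2 = (+0.5243, -0.8515)
edge 4: e_4 = (-2.37, +0.94);  n_4 = (+0.3687, +0.9296)
∠(n_2, n_4) = 126.74°
δ = |180° − 126.74°| = 53.26°
53.26° ≤ 2α = 66.05°  →  valid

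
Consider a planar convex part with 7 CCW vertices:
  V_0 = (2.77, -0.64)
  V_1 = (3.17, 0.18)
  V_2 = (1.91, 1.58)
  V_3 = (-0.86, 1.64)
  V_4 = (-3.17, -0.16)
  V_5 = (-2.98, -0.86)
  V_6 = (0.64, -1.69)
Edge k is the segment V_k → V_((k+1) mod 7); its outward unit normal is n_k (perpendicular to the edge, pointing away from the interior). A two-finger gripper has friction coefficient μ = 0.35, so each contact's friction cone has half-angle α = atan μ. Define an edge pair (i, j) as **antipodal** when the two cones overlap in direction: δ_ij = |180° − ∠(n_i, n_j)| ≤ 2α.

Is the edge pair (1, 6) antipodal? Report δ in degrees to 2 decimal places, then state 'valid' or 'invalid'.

δ = 74.25°, invalid

α = atan 0.35 = 19.29°;  2α = 38.58°
edge 1: e_1 = (-1.26, +1.40);  n_1 = (+0.7433, +0.6690)
edge 6: e_6 = (+2.13, +1.05);  n_6 = (+0.4422, -0.8969)
∠(n_1, n_6) = 105.75°
δ = |180° − 105.75°| = 74.25°
74.25° > 2α = 38.58°  →  invalid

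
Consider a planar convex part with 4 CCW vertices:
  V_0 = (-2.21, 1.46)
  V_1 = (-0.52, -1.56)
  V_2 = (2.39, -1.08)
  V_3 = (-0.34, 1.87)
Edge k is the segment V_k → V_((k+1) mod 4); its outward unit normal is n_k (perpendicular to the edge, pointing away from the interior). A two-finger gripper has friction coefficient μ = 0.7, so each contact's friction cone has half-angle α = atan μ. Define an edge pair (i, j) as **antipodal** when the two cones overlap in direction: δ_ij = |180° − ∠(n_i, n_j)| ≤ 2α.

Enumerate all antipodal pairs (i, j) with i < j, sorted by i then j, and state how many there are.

count = 3; pairs: (0,2), (1,2), (1,3)

α = atan 0.7 = 34.99°;  2α = 69.98°
n_0 = (-0.8727, -0.4883)
n_1 = (+0.1627, -0.9867)
n_2 = (+0.7339, +0.6792)
n_3 = (-0.2142, +0.9768)
  (0,1): δ = 109.86°  ·
  (0,2): δ = 13.55°  ✓
  (0,3): δ = 73.14°  ·
  (1,2): δ = 56.58°  ✓
  (1,3): δ = 3.00°  ✓
  (2,3): δ = 120.42°  ·
antipodal pairs: 3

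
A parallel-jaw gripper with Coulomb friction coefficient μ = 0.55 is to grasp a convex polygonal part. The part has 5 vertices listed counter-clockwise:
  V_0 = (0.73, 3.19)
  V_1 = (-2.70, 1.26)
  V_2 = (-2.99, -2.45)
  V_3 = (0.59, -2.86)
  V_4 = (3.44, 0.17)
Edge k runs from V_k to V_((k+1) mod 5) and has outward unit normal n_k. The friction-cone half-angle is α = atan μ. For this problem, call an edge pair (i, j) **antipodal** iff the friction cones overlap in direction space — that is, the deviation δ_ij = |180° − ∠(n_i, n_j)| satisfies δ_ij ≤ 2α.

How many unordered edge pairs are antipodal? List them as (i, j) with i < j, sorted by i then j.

α = atan 0.55 = 28.81°;  2α = 57.62°
n_0 = (-0.4904, +0.8715)
n_1 = (-0.9970, +0.0779)
n_2 = (-0.1138, -0.9935)
n_3 = (+0.7284, -0.6851)
n_4 = (+0.7443, +0.6679)
  (0,1): δ = 123.84°  ·
  (0,2): δ = 35.90°  ✓
  (0,3): δ = 17.39°  ✓
  (0,4): δ = 102.54°  ·
  (1,2): δ = 92.06°  ·
  (1,3): δ = 38.78°  ✓
  (1,4): δ = 46.37°  ✓
  (2,3): δ = 126.71°  ·
  (2,4): δ = 41.56°  ✓
  (3,4): δ = 94.85°  ·
antipodal pairs: 5

count = 5; pairs: (0,2), (0,3), (1,3), (1,4), (2,4)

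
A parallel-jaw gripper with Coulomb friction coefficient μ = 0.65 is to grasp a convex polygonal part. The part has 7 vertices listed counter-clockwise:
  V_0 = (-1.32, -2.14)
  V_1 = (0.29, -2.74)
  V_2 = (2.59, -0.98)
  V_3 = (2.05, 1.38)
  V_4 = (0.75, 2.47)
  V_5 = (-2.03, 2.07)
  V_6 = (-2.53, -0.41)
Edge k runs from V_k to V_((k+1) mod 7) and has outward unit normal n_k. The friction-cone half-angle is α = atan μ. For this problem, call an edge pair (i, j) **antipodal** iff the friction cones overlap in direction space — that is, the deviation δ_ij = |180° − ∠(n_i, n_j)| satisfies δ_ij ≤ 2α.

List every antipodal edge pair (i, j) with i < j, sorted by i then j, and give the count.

α = atan 0.65 = 33.02°;  2α = 66.05°
n_0 = (-0.3492, -0.9370)
n_1 = (+0.6077, -0.7942)
n_2 = (+0.9748, +0.2230)
n_3 = (+0.6425, +0.7663)
n_4 = (-0.1424, +0.9898)
n_5 = (-0.9803, +0.1976)
n_6 = (-0.8195, -0.5731)
  (0,1): δ = 122.14°  ·
  (0,2): δ = 56.67°  ✓
  (0,3): δ = 19.54°  ✓
  (0,4): δ = 28.63°  ✓
  (0,5): δ = 99.04°  ·
  (0,6): δ = 145.41°  ·
  (1,2): δ = 114.54°  ·
  (1,3): δ = 77.40°  ·
  (1,4): δ = 29.24°  ✓
  (1,5): δ = 41.18°  ✓
  (1,6): δ = 87.55°  ·
  (2,3): δ = 142.87°  ·
  (2,4): δ = 94.70°  ·
  (2,5): δ = 24.29°  ✓
  (2,6): δ = 22.08°  ✓
  (3,4): δ = 131.83°  ·
  (3,5): δ = 61.42°  ✓
  (3,6): δ = 15.05°  ✓
  (4,5): δ = 109.59°  ·
  (4,6): δ = 63.22°  ✓
  (5,6): δ = 133.63°  ·
antipodal pairs: 10

count = 10; pairs: (0,2), (0,3), (0,4), (1,4), (1,5), (2,5), (2,6), (3,5), (3,6), (4,6)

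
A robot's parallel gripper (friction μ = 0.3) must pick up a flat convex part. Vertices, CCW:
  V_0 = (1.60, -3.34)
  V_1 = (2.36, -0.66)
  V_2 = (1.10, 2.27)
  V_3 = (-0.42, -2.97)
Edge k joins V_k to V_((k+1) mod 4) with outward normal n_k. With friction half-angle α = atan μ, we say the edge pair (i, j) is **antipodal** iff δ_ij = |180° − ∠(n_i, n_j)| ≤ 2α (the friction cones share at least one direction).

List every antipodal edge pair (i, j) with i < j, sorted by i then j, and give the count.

count = 1; pairs: (0,2)

α = atan 0.3 = 16.70°;  2α = 33.40°
n_0 = (+0.9621, -0.2728)
n_1 = (+0.9187, +0.3951)
n_2 = (-0.9604, +0.2786)
n_3 = (-0.1802, -0.9836)
  (0,1): δ = 140.90°  ·
  (0,2): δ = 0.34°  ✓
  (0,3): δ = 95.45°  ·
  (1,2): δ = 39.45°  ·
  (1,3): δ = 56.35°  ·
  (2,3): δ = 84.20°  ·
antipodal pairs: 1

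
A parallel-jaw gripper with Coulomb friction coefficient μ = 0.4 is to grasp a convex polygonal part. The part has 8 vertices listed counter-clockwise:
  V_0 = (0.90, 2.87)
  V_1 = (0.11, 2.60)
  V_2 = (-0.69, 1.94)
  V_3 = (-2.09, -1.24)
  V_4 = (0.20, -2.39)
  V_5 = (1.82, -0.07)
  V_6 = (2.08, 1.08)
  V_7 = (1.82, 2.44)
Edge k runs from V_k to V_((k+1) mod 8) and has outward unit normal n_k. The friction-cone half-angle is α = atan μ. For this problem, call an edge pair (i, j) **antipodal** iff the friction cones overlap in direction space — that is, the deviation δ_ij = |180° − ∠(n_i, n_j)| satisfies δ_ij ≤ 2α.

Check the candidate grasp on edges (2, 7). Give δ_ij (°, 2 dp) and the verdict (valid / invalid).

α = atan 0.4 = 21.80°;  2α = 43.60°
edge 2: e_2 = (-1.40, -3.18);  n_2 = (-0.9152, +0.4029)
edge 7: e_7 = (-0.92, +0.43);  n_7 = (+0.4234, +0.9059)
∠(n_2, n_7) = 91.29°
δ = |180° − 91.29°| = 88.71°
88.71° > 2α = 43.60°  →  invalid

δ = 88.71°, invalid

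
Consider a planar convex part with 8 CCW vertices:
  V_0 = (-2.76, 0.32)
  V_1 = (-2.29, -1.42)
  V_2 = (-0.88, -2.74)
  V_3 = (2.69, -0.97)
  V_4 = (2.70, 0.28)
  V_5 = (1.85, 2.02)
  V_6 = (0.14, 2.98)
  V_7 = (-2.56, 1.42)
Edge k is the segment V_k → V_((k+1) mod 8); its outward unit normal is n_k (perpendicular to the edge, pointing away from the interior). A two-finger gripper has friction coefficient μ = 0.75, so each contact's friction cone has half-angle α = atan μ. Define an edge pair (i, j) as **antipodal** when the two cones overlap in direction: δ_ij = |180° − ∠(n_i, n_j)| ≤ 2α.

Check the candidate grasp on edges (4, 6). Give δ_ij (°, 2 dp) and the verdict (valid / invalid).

α = atan 0.75 = 36.87°;  2α = 73.74°
edge 4: e_4 = (-0.85, +1.74);  n_4 = (+0.8985, +0.4389)
edge 6: e_6 = (-2.70, -1.56);  n_6 = (-0.5003, +0.8659)
∠(n_4, n_6) = 93.98°
δ = |180° − 93.98°| = 86.02°
86.02° > 2α = 73.74°  →  invalid

δ = 86.02°, invalid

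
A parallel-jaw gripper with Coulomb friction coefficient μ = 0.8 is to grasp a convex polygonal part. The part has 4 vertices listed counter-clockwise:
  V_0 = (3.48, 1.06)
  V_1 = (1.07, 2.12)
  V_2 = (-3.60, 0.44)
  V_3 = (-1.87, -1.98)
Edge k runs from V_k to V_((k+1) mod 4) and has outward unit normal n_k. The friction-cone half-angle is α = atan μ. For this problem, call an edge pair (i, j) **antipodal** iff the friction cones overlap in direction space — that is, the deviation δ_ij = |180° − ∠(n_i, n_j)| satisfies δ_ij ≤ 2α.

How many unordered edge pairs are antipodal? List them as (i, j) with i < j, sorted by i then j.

count = 4; pairs: (0,2), (0,3), (1,2), (1,3)

α = atan 0.8 = 38.66°;  2α = 77.32°
n_0 = (+0.4026, +0.9154)
n_1 = (-0.3385, +0.9410)
n_2 = (-0.8135, -0.5816)
n_3 = (+0.4940, -0.8694)
  (0,1): δ = 136.47°  ·
  (0,2): δ = 30.70°  ✓
  (0,3): δ = 53.35°  ✓
  (1,2): δ = 74.23°  ✓
  (1,3): δ = 9.82°  ✓
  (2,3): δ = 95.95°  ·
antipodal pairs: 4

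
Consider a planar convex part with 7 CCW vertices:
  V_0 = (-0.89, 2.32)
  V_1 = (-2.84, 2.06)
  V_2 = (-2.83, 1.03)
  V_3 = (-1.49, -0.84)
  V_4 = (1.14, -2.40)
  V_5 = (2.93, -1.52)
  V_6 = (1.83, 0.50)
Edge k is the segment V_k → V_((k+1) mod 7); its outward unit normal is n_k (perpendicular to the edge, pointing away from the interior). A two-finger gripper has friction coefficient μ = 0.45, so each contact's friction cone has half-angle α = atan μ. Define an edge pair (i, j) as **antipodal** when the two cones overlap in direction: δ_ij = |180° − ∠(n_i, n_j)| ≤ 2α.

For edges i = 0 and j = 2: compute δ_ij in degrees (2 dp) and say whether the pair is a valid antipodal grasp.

α = atan 0.45 = 24.23°;  2α = 48.46°
edge 0: e_0 = (-1.95, -0.26);  n_0 = (-0.1322, +0.9912)
edge 2: e_2 = (+1.34, -1.87);  n_2 = (-0.8129, -0.5825)
∠(n_0, n_2) = 118.03°
δ = |180° − 118.03°| = 61.97°
61.97° > 2α = 48.46°  →  invalid

δ = 61.97°, invalid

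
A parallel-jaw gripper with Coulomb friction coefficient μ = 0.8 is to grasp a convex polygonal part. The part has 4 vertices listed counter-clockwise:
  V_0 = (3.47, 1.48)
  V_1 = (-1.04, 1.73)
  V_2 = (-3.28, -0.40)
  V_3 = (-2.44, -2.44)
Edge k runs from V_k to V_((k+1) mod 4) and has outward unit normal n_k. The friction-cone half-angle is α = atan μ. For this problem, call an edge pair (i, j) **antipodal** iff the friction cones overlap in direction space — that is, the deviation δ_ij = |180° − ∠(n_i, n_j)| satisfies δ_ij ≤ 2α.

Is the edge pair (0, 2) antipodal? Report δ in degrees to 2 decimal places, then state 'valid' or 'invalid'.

δ = 64.45°, valid

α = atan 0.8 = 38.66°;  2α = 77.32°
edge 0: e_0 = (-4.51, +0.25);  n_0 = (+0.0553, +0.9985)
edge 2: e_2 = (+0.84, -2.04);  n_2 = (-0.9247, -0.3807)
∠(n_0, n_2) = 115.55°
δ = |180° − 115.55°| = 64.45°
64.45° ≤ 2α = 77.32°  →  valid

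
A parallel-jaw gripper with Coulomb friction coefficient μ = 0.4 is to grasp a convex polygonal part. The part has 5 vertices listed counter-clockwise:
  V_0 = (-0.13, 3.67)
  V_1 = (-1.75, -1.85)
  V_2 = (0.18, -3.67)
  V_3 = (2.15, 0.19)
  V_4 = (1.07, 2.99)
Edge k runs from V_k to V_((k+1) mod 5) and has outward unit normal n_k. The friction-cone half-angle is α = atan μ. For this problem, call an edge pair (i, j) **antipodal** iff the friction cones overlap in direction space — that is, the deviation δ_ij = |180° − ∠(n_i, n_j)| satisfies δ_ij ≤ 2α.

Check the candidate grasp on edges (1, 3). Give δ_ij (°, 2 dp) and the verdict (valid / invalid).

α = atan 0.4 = 21.80°;  2α = 43.60°
edge 1: e_1 = (+1.93, -1.82);  n_1 = (-0.6861, -0.7275)
edge 3: e_3 = (-1.08, +2.80);  n_3 = (+0.9330, +0.3599)
∠(n_1, n_3) = 154.41°
δ = |180° − 154.41°| = 25.59°
25.59° ≤ 2α = 43.60°  →  valid

δ = 25.59°, valid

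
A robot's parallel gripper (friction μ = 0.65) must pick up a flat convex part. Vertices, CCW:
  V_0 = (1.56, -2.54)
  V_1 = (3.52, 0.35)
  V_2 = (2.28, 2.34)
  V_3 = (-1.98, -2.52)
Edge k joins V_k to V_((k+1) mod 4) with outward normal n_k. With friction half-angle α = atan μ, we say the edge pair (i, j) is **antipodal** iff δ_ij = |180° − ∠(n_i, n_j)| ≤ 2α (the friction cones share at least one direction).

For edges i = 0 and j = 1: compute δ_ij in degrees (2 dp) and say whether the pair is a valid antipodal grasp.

δ = 113.93°, invalid

α = atan 0.65 = 33.02°;  2α = 66.05°
edge 0: e_0 = (+1.96, +2.89);  n_0 = (+0.8276, -0.5613)
edge 1: e_1 = (-1.24, +1.99);  n_1 = (+0.8487, +0.5288)
∠(n_0, n_1) = 66.07°
δ = |180° − 66.07°| = 113.93°
113.93° > 2α = 66.05°  →  invalid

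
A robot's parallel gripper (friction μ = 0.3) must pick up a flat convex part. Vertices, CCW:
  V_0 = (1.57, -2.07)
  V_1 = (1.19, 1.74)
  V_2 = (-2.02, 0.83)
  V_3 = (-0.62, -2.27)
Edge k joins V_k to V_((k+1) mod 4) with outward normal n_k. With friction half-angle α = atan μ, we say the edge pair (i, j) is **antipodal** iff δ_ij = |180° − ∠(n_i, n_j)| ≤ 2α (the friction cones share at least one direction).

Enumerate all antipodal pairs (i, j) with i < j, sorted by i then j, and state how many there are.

count = 2; pairs: (0,2), (1,3)

α = atan 0.3 = 16.70°;  2α = 33.40°
n_0 = (+0.9951, +0.0992)
n_1 = (-0.2727, +0.9621)
n_2 = (-0.9114, -0.4116)
n_3 = (+0.0909, -0.9959)
  (0,1): δ = 79.87°  ·
  (0,2): δ = 18.61°  ✓
  (0,3): δ = 89.52°  ·
  (1,2): δ = 81.52°  ·
  (1,3): δ = 10.61°  ✓
  (2,3): δ = 109.09°  ·
antipodal pairs: 2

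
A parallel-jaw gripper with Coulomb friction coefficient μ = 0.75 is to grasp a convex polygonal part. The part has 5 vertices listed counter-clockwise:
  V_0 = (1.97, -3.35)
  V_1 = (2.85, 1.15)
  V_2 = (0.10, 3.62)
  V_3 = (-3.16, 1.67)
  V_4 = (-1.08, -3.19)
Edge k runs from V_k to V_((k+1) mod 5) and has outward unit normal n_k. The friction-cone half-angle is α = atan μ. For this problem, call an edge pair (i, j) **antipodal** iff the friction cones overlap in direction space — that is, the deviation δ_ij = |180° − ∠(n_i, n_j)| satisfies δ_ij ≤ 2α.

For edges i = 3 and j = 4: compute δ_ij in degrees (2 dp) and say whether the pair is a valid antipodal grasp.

δ = 116.17°, invalid

α = atan 0.75 = 36.87°;  2α = 73.74°
edge 3: e_3 = (+2.08, -4.86);  n_3 = (-0.9193, -0.3935)
edge 4: e_4 = (+3.05, -0.16);  n_4 = (-0.0524, -0.9986)
∠(n_3, n_4) = 63.83°
δ = |180° − 63.83°| = 116.17°
116.17° > 2α = 73.74°  →  invalid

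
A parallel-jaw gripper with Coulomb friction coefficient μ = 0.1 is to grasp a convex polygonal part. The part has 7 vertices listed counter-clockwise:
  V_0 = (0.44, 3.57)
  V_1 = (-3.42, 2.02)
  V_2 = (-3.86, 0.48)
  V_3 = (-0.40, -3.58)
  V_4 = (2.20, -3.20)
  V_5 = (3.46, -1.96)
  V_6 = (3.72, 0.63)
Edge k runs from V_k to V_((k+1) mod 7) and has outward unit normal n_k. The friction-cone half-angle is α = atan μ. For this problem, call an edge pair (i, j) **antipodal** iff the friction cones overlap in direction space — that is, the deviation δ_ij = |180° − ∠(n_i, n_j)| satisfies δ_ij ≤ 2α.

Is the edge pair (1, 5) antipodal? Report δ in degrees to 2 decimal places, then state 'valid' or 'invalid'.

α = atan 0.1 = 5.71°;  2α = 11.42°
edge 1: e_1 = (-0.44, -1.54);  n_1 = (-0.9615, +0.2747)
edge 5: e_5 = (+0.26, +2.59);  n_5 = (+0.9950, -0.0999)
∠(n_1, n_5) = 169.79°
δ = |180° − 169.79°| = 10.21°
10.21° ≤ 2α = 11.42°  →  valid

δ = 10.21°, valid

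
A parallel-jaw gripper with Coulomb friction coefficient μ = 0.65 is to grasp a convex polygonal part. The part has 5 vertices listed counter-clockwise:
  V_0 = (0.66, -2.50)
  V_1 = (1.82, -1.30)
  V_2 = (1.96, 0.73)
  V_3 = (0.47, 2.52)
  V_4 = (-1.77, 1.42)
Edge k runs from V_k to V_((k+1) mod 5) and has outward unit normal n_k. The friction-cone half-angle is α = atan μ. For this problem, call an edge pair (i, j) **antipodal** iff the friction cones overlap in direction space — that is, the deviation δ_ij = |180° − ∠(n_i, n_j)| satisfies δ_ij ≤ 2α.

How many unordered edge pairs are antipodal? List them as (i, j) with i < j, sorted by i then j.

α = atan 0.65 = 33.02°;  2α = 66.05°
n_0 = (+0.7190, -0.6950)
n_1 = (+0.9976, -0.0688)
n_2 = (+0.7686, +0.6398)
n_3 = (-0.4408, +0.8976)
n_4 = (-0.8499, -0.5269)
  (0,1): δ = 139.92°  ·
  (0,2): δ = 96.20°  ·
  (0,3): δ = 19.82°  ✓
  (0,4): δ = 75.82°  ·
  (1,2): δ = 136.28°  ·
  (1,3): δ = 59.90°  ✓
  (1,4): δ = 35.74°  ✓
  (2,3): δ = 103.62°  ·
  (2,4): δ = 7.98°  ✓
  (3,4): δ = 84.36°  ·
antipodal pairs: 4

count = 4; pairs: (0,3), (1,3), (1,4), (2,4)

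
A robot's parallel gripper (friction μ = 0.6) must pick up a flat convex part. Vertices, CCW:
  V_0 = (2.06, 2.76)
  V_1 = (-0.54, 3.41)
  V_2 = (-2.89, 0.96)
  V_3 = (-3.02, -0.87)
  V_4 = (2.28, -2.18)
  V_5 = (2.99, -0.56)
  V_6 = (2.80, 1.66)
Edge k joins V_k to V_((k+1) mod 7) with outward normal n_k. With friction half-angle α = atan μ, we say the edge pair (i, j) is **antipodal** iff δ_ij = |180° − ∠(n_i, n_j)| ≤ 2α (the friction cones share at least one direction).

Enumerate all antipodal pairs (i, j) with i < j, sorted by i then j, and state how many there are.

count = 8; pairs: (0,3), (1,3), (1,4), (1,5), (2,4), (2,5), (2,6), (3,6)

α = atan 0.6 = 30.96°;  2α = 61.93°
n_0 = (+0.2425, +0.9701)
n_1 = (-0.7217, +0.6922)
n_2 = (-0.9975, +0.0709)
n_3 = (-0.2399, -0.9708)
n_4 = (+0.9159, -0.4014)
n_5 = (+0.9964, +0.0853)
n_6 = (+0.8297, +0.5582)
  (0,1): δ = 119.77°  ·
  (0,2): δ = 80.03°  ·
  (0,3): δ = 0.15°  ✓
  (0,4): δ = 80.37°  ·
  (0,5): δ = 108.93°  ·
  (0,6): δ = 137.97°  ·
  (1,2): δ = 140.26°  ·
  (1,3): δ = 60.08°  ✓
  (1,4): δ = 20.14°  ✓
  (1,5): δ = 48.70°  ✓
  (1,6): δ = 77.74°  ·
  (2,3): δ = 99.82°  ·
  (2,4): δ = 19.60°  ✓
  (2,5): δ = 8.96°  ✓
  (2,6): δ = 37.99°  ✓
  (3,4): δ = 99.78°  ·
  (3,5): δ = 71.22°  ·
  (3,6): δ = 42.19°  ✓
  (4,5): δ = 151.44°  ·
  (4,6): δ = 122.40°  ·
  (5,6): δ = 150.96°  ·
antipodal pairs: 8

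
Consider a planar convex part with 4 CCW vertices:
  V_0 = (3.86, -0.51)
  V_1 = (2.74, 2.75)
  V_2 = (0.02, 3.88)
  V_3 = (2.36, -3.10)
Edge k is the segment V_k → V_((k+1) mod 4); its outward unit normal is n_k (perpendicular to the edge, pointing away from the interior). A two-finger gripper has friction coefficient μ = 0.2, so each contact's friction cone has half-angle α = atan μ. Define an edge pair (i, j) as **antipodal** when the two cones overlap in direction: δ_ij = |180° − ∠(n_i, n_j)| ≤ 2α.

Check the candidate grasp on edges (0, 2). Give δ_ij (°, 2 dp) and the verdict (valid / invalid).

δ = 0.43°, valid

α = atan 0.2 = 11.31°;  2α = 22.62°
edge 0: e_0 = (-1.12, +3.26);  n_0 = (+0.9457, +0.3249)
edge 2: e_2 = (+2.34, -6.98);  n_2 = (-0.9481, -0.3179)
∠(n_0, n_2) = 179.57°
δ = |180° − 179.57°| = 0.43°
0.43° ≤ 2α = 22.62°  →  valid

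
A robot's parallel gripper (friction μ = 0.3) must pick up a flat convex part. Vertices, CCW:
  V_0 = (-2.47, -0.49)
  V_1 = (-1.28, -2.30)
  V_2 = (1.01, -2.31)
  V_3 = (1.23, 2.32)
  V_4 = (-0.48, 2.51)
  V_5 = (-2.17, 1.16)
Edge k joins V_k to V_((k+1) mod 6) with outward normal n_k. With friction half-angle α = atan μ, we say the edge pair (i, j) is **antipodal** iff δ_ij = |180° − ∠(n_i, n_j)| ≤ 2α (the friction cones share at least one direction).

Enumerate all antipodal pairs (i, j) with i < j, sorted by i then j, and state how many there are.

count = 2; pairs: (1,3), (2,5)

α = atan 0.3 = 16.70°;  2α = 33.40°
n_0 = (-0.8356, -0.5494)
n_1 = (-0.0044, -1.0000)
n_2 = (+0.9989, -0.0475)
n_3 = (+0.1104, +0.9939)
n_4 = (-0.6241, +0.7813)
n_5 = (-0.9839, +0.1789)
  (0,1): δ = 123.57°  ·
  (0,2): δ = 36.04°  ·
  (0,3): δ = 50.34°  ·
  (0,4): δ = 95.30°  ·
  (0,5): δ = 136.37°  ·
  (1,2): δ = 92.47°  ·
  (1,3): δ = 6.09°  ✓
  (1,4): δ = 38.87°  ·
  (1,5): δ = 79.95°  ·
  (2,3): δ = 93.62°  ·
  (2,4): δ = 48.66°  ·
  (2,5): δ = 7.58°  ✓
  (3,4): δ = 135.04°  ·
  (3,5): δ = 93.96°  ·
  (4,5): δ = 138.92°  ·
antipodal pairs: 2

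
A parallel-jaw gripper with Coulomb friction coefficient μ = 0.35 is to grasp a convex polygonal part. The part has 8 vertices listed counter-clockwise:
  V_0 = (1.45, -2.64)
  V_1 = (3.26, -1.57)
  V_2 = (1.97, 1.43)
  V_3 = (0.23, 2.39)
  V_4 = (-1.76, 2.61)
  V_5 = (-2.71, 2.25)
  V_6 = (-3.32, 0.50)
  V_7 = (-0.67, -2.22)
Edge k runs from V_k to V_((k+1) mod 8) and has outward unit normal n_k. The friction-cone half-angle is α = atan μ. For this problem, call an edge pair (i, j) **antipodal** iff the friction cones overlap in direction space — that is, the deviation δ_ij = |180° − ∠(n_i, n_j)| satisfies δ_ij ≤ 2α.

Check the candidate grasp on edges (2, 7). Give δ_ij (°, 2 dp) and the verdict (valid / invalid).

α = atan 0.35 = 19.29°;  2α = 38.58°
edge 2: e_2 = (-1.74, +0.96);  n_2 = (+0.4831, +0.8756)
edge 7: e_7 = (+2.12, -0.42);  n_7 = (-0.1943, -0.9809)
∠(n_2, n_7) = 162.32°
δ = |180° − 162.32°| = 17.68°
17.68° ≤ 2α = 38.58°  →  valid

δ = 17.68°, valid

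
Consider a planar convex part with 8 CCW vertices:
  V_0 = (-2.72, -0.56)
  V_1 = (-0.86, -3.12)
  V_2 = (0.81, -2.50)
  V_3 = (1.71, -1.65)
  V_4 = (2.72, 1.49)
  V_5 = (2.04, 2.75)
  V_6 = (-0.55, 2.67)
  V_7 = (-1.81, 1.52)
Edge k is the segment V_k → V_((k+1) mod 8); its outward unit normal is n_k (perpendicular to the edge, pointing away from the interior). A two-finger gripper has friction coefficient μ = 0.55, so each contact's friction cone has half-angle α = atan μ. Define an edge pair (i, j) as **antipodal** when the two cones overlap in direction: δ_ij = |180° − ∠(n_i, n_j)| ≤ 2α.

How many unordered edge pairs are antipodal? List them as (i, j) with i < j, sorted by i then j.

count = 12; pairs: (0,3), (0,4), (0,5), (1,5), (1,6), (1,7), (2,5), (2,6), (2,7), (3,6), (3,7), (4,7)

α = atan 0.55 = 28.81°;  2α = 57.62°
n_0 = (-0.8090, -0.5878)
n_1 = (+0.3480, -0.9375)
n_2 = (+0.6866, -0.7270)
n_3 = (+0.9520, -0.3062)
n_4 = (+0.8800, +0.4749)
n_5 = (-0.0309, +0.9995)
n_6 = (-0.6741, +0.7386)
n_7 = (-0.9162, +0.4008)
  (0,1): δ = 105.63°  ·
  (0,2): δ = 82.64°  ·
  (0,3): δ = 53.83°  ✓
  (0,4): δ = 7.65°  ✓
  (0,5): δ = 55.77°  ✓
  (0,6): δ = 96.39°  ·
  (0,7): δ = 120.37°  ·
  (1,2): δ = 157.00°  ·
  (1,3): δ = 128.20°  ·
  (1,4): δ = 82.01°  ·
  (1,5): δ = 18.60°  ✓
  (1,6): δ = 22.02°  ✓
  (1,7): δ = 46.00°  ✓
  (2,3): δ = 151.19°  ·
  (2,4): δ = 105.01°  ·
  (2,5): δ = 41.59°  ✓
  (2,6): δ = 0.98°  ✓
  (2,7): δ = 23.01°  ✓
  (3,4): δ = 133.81°  ·
  (3,5): δ = 70.40°  ·
  (3,6): δ = 29.78°  ✓
  (3,7): δ = 5.80°  ✓
  (4,5): δ = 116.59°  ·
  (4,6): δ = 75.97°  ·
  (4,7): δ = 51.98°  ✓
  (5,6): δ = 139.38°  ·
  (5,7): δ = 115.40°  ·
  (6,7): δ = 156.02°  ·
antipodal pairs: 12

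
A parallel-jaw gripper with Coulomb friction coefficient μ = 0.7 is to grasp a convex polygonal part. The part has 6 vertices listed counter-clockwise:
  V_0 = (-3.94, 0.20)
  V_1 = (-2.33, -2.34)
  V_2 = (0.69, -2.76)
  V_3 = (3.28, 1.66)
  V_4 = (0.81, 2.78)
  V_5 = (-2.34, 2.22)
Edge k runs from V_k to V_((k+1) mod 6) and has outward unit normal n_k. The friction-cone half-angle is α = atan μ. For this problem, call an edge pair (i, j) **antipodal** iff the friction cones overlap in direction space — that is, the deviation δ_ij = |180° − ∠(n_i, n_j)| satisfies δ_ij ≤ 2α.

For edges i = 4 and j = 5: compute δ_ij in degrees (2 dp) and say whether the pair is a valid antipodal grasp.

δ = 138.46°, invalid

α = atan 0.7 = 34.99°;  2α = 69.98°
edge 4: e_4 = (-3.15, -0.56);  n_4 = (-0.1750, +0.9846)
edge 5: e_5 = (-1.60, -2.02);  n_5 = (-0.7839, +0.6209)
∠(n_4, n_5) = 41.54°
δ = |180° − 41.54°| = 138.46°
138.46° > 2α = 69.98°  →  invalid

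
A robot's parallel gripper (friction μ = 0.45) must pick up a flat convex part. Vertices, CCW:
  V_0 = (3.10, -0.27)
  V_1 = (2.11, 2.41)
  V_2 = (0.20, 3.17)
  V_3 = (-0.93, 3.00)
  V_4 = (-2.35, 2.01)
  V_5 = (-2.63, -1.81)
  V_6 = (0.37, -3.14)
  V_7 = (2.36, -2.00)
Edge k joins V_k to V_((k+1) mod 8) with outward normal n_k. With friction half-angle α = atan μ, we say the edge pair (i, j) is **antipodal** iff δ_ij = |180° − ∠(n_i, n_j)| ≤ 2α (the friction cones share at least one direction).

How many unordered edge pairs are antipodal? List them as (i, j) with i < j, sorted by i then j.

α = atan 0.45 = 24.23°;  2α = 48.46°
n_0 = (+0.9380, +0.3465)
n_1 = (+0.3697, +0.9291)
n_2 = (-0.1488, +0.9889)
n_3 = (-0.5719, +0.8203)
n_4 = (-0.9973, +0.0731)
n_5 = (-0.4053, -0.9142)
n_6 = (+0.4971, -0.8677)
n_7 = (+0.9194, -0.3933)
  (0,1): δ = 131.97°  ·
  (0,2): δ = 101.72°  ·
  (0,3): δ = 75.39°  ·
  (0,4): δ = 24.47°  ✓
  (0,5): δ = 45.82°  ✓
  (0,6): δ = 99.53°  ·
  (0,7): δ = 136.57°  ·
  (1,2): δ = 149.75°  ·
  (1,3): δ = 123.42°  ·
  (1,4): δ = 72.49°  ·
  (1,5): δ = 2.21°  ✓
  (1,6): δ = 51.50°  ·
  (1,7): δ = 88.54°  ·
  (2,3): δ = 153.67°  ·
  (2,4): δ = 102.75°  ·
  (2,5): δ = 32.46°  ✓
  (2,6): δ = 21.25°  ✓
  (2,7): δ = 58.29°  ·
  (3,4): δ = 129.08°  ·
  (3,5): δ = 58.79°  ·
  (3,6): δ = 5.08°  ✓
  (3,7): δ = 31.96°  ✓
  (4,5): δ = 109.72°  ·
  (4,6): δ = 56.00°  ·
  (4,7): δ = 18.97°  ✓
  (5,6): δ = 126.28°  ·
  (5,7): δ = 89.25°  ·
  (6,7): δ = 142.97°  ·
antipodal pairs: 8

count = 8; pairs: (0,4), (0,5), (1,5), (2,5), (2,6), (3,6), (3,7), (4,7)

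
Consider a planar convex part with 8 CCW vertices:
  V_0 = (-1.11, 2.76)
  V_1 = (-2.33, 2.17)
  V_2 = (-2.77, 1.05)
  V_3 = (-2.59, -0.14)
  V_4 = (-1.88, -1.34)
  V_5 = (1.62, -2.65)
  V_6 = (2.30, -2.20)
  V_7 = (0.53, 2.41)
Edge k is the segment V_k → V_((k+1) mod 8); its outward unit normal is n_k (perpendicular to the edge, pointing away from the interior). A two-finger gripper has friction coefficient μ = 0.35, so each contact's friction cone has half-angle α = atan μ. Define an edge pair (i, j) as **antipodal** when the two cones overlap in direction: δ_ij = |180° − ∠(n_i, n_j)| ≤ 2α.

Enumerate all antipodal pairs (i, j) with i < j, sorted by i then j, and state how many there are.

count = 5; pairs: (0,5), (1,5), (2,6), (3,6), (4,7)

α = atan 0.35 = 19.29°;  2α = 38.58°
n_0 = (-0.4354, +0.9003)
n_1 = (-0.9308, +0.3657)
n_2 = (-0.9888, -0.1496)
n_3 = (-0.8606, -0.5092)
n_4 = (-0.3505, -0.9365)
n_5 = (+0.5519, -0.8339)
n_6 = (+0.9336, +0.3584)
n_7 = (+0.2087, +0.9780)
  (0,1): δ = 137.26°  ·
  (0,2): δ = 107.21°  ·
  (0,3): δ = 85.20°  ·
  (0,4): δ = 46.33°  ·
  (0,5): δ = 7.69°  ✓
  (0,6): δ = 85.20°  ·
  (0,7): δ = 142.14°  ·
  (1,2): δ = 149.95°  ·
  (1,3): δ = 127.94°  ·
  (1,4): δ = 89.07°  ·
  (1,5): δ = 35.06°  ✓
  (1,6): δ = 42.45°  ·
  (1,7): δ = 99.40°  ·
  (2,3): δ = 157.99°  ·
  (2,4): δ = 119.12°  ·
  (2,5): δ = 65.11°  ·
  (2,6): δ = 12.40°  ✓
  (2,7): δ = 69.35°  ·
  (3,4): δ = 141.13°  ·
  (3,5): δ = 87.12°  ·
  (3,6): δ = 9.61°  ✓
  (3,7): δ = 47.34°  ·
  (4,5): δ = 125.98°  ·
  (4,6): δ = 48.48°  ·
  (4,7): δ = 8.47°  ✓
  (5,6): δ = 102.49°  ·
  (5,7): δ = 45.54°  ·
  (6,7): δ = 123.05°  ·
antipodal pairs: 5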